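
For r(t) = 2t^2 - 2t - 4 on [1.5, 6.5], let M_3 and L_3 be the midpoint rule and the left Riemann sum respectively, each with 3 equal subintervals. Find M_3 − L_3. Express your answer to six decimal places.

M_3 ≈ 118.51851852.
L_3 ≈ 67.12962963.
M_3 − L_3 ≈ 51.388889.

51.388889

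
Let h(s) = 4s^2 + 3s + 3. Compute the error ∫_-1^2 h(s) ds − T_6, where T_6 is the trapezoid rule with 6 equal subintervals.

-0.5

Exact integral: ∫_-1^2 h(s) ds = 25.5.
T_6 = 26.
Error = 25.5 − 26 = -0.5.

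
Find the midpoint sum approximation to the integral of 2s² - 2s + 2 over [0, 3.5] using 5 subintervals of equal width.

23.0475

Δs = (3.5 − 0)/5 = 0.7.
Midpoints: 0.35, 1.05, 1.75, 2.45, 3.15.
f(0.35) = 1.545, f(1.05) = 2.105, f(1.75) = 4.625, f(2.45) = 9.105, f(3.15) = 15.545.
Sum = Δs · [f(0.35) + f(1.05) + f(1.75) + f(2.45) + f(3.15)].
Sum = 23.0475.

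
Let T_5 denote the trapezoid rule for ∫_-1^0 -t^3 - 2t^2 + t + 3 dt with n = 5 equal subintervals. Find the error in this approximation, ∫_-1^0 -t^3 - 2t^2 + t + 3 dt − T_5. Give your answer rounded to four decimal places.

Exact integral: ∫_-1^0 f(t) dt ≈ 2.083333.
T_5 = 2.08.
Error ≈ 2.083333 − 2.08 ≈ 0.0033.

0.0033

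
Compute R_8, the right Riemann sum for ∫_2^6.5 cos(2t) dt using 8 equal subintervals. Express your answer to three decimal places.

0.964

Δt = (6.5 − 2)/8 = 0.5625.
Right endpoints: 2.5625, 3.125, 3.6875, 4.25, 4.8125, 5.375, 5.9375, 6.5.
f(2.5625) ≈ 0.401, f(3.125) ≈ 0.999, f(3.6875) ≈ 0.461, f(4.25) ≈ -0.602, f(4.8125) ≈ -0.980, f(5.375) ≈ -0.243, f(5.9375) ≈ 0.770, f(6.5) ≈ 0.907.
Sum = Δt · [f(2.5625) + f(3.125) + f(3.6875) + ...].
Sum ≈ 0.964.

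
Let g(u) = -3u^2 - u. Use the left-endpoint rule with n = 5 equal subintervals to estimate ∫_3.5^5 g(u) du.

-82.605

Δu = (5 − 3.5)/5 = 0.3.
Left endpoints: 3.5, 3.8, 4.1, 4.4, 4.7.
g(3.5) = -40.25, g(3.8) = -47.12, g(4.1) = -54.53, g(4.4) = -62.48, g(4.7) = -70.97.
Sum = Δu · [g(3.5) + g(3.8) + g(4.1) + g(4.4) + g(4.7)].
Sum = -82.605.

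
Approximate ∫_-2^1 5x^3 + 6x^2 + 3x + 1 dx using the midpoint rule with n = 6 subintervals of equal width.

-2.15625

Δx = (1 − (-2))/6 = 0.5.
Midpoints: -1.75, -1.25, -0.75, -0.25, 0.25, 0.75.
f(-1.75) = -12.671875, f(-1.25) = -3.140625, f(-0.75) = 0.015625, f(-0.25) = 0.546875, f(0.25) = 2.203125, f(0.75) = 8.734375.
Sum = Δx · [f(-1.75) + f(-1.25) + f(-0.75) + ...].
Sum = -2.15625.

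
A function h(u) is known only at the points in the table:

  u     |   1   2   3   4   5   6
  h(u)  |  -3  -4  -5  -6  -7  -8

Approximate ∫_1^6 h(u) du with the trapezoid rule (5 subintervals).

-27.5

Δu = 1.
T_5 = (1/2)·[(-3) + 2·(-4) + 2·(-5) + 2·(-6) + 2·(-7) + (-8)] = -27.5.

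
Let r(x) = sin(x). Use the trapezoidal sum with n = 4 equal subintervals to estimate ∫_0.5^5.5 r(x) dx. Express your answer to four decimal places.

Δx = (5.5 − 0.5)/4 = 1.25.
r(0.5) ≈ 0.4794, r(1.75) ≈ 0.9840, r(3) ≈ 0.1411, r(4.25) ≈ -0.8950, r(5.5) ≈ -0.7055.
T_4 = (Δx/2)·[r(x_0) + 2r(x_1) + 2r(x_2) + 2r(x_3) + r(x_4)].
Sum ≈ 0.1463.

0.1463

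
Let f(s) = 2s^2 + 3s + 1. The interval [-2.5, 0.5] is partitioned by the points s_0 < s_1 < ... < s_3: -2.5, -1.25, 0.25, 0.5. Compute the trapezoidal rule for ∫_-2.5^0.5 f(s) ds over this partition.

Subinterval widths: 1.25, 1.5, 0.25.
f(-2.5) = 6, f(-1.25) = 0.375, f(0.25) = 1.875, f(0.5) = 3.
On each subinterval the trapezoid contributes (Δs_i/2)·[f(s_{i-1}) + f(s_i)].
Sum = 6.28125.

6.28125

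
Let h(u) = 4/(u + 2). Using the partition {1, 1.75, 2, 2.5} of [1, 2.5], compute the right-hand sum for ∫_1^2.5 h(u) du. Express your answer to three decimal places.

Subinterval widths: 0.75, 0.25, 0.5.
Right endpoints: 1.75, 2, 2.5.
h(1.75) = 16/15, h(2) = 1, h(2.5) = 8/9.
Sum = Σ Δu_i · h(u_i).
Sum ≈ 1.494.

1.494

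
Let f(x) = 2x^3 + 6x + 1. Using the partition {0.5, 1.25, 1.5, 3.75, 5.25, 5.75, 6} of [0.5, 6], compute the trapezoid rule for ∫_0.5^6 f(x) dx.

Subinterval widths: 0.75, 0.25, 2.25, 1.5, 0.5, 0.25.
f(0.5) = 4.25, f(1.25) = 12.40625, f(1.5) = 16.75, f(3.75) = 128.96875, f(5.25) = 321.90625, f(5.75) = 415.71875, f(6) = 469.
On each subinterval the trapezoid contributes (Δx_i/2)·[f(x_{i-1}) + f(x_i)].
Sum = 806.9765625.

806.9765625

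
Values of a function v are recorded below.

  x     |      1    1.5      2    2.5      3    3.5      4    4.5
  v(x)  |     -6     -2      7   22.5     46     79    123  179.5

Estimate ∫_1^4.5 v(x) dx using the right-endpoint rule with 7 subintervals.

Δx = 0.5.
Sum = 0.5·[(-2) + 7 + 22.5 + 46 + 79 + 123 + 179.5] = 227.5.

227.5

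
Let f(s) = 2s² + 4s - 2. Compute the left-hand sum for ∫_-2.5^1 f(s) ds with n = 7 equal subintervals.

Δs = (1 − (-2.5))/7 = 0.5.
Left endpoints: -2.5, -2, -1.5, -1, -0.5, 0, 0.5.
f(-2.5) = 0.5, f(-2) = -2, f(-1.5) = -3.5, f(-1) = -4, f(-0.5) = -3.5, f(0) = -2, f(0.5) = 0.5.
Sum = Δs · [f(-2.5) + f(-2) + f(-1.5) + ...].
Sum = -7.

-7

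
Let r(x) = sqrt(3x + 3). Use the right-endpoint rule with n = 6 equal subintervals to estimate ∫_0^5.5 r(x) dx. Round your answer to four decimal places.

Δx = (5.5 − 0)/6 = 11/12.
Right endpoints: 11/12, 11/6, 2.75, 11/3, 55/12, 5.5.
r(11/12) ≈ 2.3979, r(11/6) ≈ 2.9155, r(2.75) ≈ 3.3541, r(11/3) ≈ 3.7417, r(55/12) ≈ 4.0927, r(5.5) ≈ 4.4159.
Sum = Δx · [r(11/12) + r(11/6) + r(2.75) + ...].
Sum ≈ 19.1746.

19.1746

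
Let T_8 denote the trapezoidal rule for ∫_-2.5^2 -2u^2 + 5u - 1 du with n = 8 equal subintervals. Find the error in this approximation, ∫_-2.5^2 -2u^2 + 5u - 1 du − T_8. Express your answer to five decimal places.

Exact integral: ∫_-2.5^2 f(u) du = -25.875.
T_8 ≈ -26.3496094.
Error ≈ -25.875 − (-26.3496094) ≈ 0.47461.

0.47461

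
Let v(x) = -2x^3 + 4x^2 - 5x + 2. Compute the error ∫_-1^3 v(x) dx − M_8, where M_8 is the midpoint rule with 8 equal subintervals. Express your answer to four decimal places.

Exact integral: ∫_-1^3 v(x) dx ≈ -14.666667.
M_8 = -14.5.
Error ≈ -14.666667 − (-14.5) ≈ -0.1667.

-0.1667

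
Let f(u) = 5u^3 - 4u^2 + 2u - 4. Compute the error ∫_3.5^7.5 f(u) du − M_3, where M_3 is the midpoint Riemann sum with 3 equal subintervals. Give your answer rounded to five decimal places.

Exact integral: ∫_3.5^7.5 f(u) du ≈ 3290.1666667.
M_3 ≈ 3243.6481481.
Error ≈ 3290.1666667 − 3243.6481481 ≈ 46.51852.

46.51852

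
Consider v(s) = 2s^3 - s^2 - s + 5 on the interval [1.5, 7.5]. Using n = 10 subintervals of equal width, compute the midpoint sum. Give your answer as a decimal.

Δs = (7.5 − 1.5)/10 = 0.6.
Midpoints: 1.8, 2.4, 3, 3.6, 4.2, 4.8, 5.4, 6, 6.6, 7.2.
v(1.8) = 11.624, v(2.4) = 24.488, v(3) = 47, v(3.6) = 81.752, v(4.2) = 131.336, v(4.8) = 198.344, v(5.4) = 285.368, v(6) = 395, v(6.6) = 529.832, v(7.2) = 692.456.
Sum = Δs · [v(1.8) + v(2.4) + v(3) + ...].
Sum = 1438.32.

1438.32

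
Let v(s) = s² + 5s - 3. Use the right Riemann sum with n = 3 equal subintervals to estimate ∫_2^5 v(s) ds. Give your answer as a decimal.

Δs = (5 − 2)/3 = 1.
Right endpoints: 3, 4, 5.
v(3) = 21, v(4) = 33, v(5) = 47.
Sum = Δs · [v(3) + v(4) + v(5)].
Sum = 101.

101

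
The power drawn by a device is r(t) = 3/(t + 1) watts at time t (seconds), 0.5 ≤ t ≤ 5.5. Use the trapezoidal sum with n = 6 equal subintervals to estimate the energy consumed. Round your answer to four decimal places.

4.4700

Δt = (5.5 − 0.5)/6 = 5/6.
r(0.5) = 2, r(4/3) = 9/7, r(13/6) = 18/19, r(3) = 0.75, r(23/6) = 18/29, r(14/3) = 9/17, r(5.5) = 6/13.
T_6 = (Δt/2)·[r(t_0) + 2r(t_1) + ... + 2r(t_{5}) + r(t_6)].
Sum ≈ 4.4700.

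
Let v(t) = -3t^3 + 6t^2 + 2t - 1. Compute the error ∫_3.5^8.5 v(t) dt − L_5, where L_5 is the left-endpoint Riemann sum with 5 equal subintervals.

Exact integral: ∫_3.5^8.5 v(t) dt = -2605.
L_5 = -1973.125.
Error = -2605 − (-1973.125) = -631.875.

-631.875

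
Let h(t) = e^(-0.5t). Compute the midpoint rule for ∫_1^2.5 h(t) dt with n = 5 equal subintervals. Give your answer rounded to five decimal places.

Δt = (2.5 − 1)/5 = 0.3.
Midpoints: 1.15, 1.45, 1.75, 2.05, 2.35.
h(1.15) ≈ 0.56270, h(1.45) ≈ 0.48432, h(1.75) ≈ 0.41686, h(2.05) ≈ 0.35880, h(2.35) ≈ 0.30882.
Sum = Δt · [h(1.15) + h(1.45) + h(1.75) + h(2.05) + h(2.35)].
Sum ≈ 0.63945.

0.63945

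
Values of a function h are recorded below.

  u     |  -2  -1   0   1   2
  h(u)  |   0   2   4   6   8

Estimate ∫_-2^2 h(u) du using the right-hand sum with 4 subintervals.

Δu = 1.
Sum = 1·[2 + 4 + 6 + 8] = 20.

20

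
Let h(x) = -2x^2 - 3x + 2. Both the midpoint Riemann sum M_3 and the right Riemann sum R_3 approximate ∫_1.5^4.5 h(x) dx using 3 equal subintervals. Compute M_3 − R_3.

M_3 = -79.
R_3 = -103.
M_3 − R_3 = 24.

24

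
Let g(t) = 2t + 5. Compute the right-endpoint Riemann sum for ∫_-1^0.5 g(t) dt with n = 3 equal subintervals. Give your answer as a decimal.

Δt = (0.5 − (-1))/3 = 0.5.
Right endpoints: -0.5, 0, 0.5.
g(-0.5) = 4, g(0) = 5, g(0.5) = 6.
Sum = Δt · [g(-0.5) + g(0) + g(0.5)].
Sum = 7.5.

7.5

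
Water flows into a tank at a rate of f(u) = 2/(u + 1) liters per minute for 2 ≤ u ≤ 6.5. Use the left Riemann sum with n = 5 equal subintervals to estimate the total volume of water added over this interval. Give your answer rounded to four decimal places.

2.0251

Δu = (6.5 − 2)/5 = 0.9.
Left endpoints: 2, 2.9, 3.8, 4.7, 5.6.
f(2) = 2/3, f(2.9) = 20/39, f(3.8) = 5/12, f(4.7) = 20/57, f(5.6) = 10/33.
Sum = Δu · [f(2) + f(2.9) + f(3.8) + f(4.7) + f(5.6)].
Sum ≈ 2.0251.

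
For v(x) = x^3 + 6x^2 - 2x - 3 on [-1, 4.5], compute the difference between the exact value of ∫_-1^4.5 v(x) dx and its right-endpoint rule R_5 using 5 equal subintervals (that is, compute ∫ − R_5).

Exact integral: ∫_-1^4.5 v(x) dx = 250.765625.
R_5 = 371.3875.
Error = 250.765625 − 371.3875 = -120.621875.

-120.621875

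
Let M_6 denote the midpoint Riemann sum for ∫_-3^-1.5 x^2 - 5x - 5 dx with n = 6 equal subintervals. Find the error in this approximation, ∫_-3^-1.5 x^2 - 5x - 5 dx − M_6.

0.0078125

Exact integral: ∫_-3^-1.5 f(x) dx = 17.25.
M_6 = 17.2421875.
Error = 17.25 − 17.2421875 = 0.0078125.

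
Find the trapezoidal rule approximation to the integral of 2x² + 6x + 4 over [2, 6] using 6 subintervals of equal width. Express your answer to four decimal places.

251.2593

Δx = (6 − 2)/6 = 2/3.
f(2) = 24, f(8/3) = 308/9, f(10/3) = 416/9, f(4) = 60, f(14/3) = 680/9, f(16/3) = 836/9, f(6) = 112.
T_6 = (Δx/2)·[f(x_0) + 2f(x_1) + ... + 2f(x_{5}) + f(x_6)].
Sum ≈ 251.2593.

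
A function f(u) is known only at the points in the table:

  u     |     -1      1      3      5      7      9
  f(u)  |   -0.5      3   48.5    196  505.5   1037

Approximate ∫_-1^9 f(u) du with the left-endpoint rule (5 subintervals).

1505

Δu = 2.
Sum = 2·[(-0.5) + 3 + 48.5 + 196 + 505.5] = 1505.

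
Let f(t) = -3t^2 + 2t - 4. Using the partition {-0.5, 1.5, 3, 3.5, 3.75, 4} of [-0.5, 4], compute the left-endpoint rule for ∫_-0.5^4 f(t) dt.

-53.734375

Subinterval widths: 2, 1.5, 0.5, 0.25, 0.25.
Left endpoints: -0.5, 1.5, 3, 3.5, 3.75.
f(-0.5) = -5.75, f(1.5) = -7.75, f(3) = -25, f(3.5) = -33.75, f(3.75) = -38.6875.
Sum = Σ Δt_i · f(t_i).
Sum = -53.734375.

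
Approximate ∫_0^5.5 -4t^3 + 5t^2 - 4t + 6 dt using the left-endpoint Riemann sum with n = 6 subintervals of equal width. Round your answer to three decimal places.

Δt = (5.5 − 0)/6 = 11/12.
Left endpoints: 0, 11/12, 11/6, 2.75, 11/3, 55/12.
f(0) = 6, f(11/12) = 373/108, f(11/6) = -991/108, f(2.75) = -50.375, f(11/3) = -3743/27, f(55/12) = -15791/54.
Sum = Δt · [f(0) + f(11/12) + f(11/6) + ...].
Sum ≈ -441.057.

-441.057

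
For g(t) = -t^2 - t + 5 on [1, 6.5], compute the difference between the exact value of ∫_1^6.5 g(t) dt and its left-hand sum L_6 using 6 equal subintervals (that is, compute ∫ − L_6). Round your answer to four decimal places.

-20.6568

Exact integral: ∫_1^6.5 g(t) dt ≈ -84.333333.
L_6 ≈ -63.676505.
Error ≈ -84.333333 − (-63.676505) ≈ -20.6568.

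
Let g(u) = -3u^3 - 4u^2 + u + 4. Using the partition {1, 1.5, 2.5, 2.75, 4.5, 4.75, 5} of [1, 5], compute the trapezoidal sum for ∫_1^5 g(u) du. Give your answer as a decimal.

Subinterval widths: 0.5, 1, 0.25, 1.75, 0.25, 0.25.
g(1) = -2, g(1.5) = -13.625, g(2.5) = -65.375, g(2.75) = -85.890625, g(4.5) = -345.875, g(4.75) = -403.015625, g(5) = -466.
On each subinterval the trapezoid contributes (Δu_i/2)·[g(u_{i-1}) + g(u_i)].
Sum = -642.34765625.

-642.34765625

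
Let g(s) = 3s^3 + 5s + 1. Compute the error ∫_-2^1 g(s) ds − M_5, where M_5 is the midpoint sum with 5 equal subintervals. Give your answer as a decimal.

Exact integral: ∫_-2^1 g(s) ds = -15.75.
M_5 = -15.345.
Error = -15.75 − (-15.345) = -0.405.

-0.405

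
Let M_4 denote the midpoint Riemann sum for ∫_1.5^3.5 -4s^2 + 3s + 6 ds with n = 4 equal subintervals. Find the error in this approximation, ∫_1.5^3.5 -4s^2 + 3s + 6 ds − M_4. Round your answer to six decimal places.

Exact integral: ∫_1.5^3.5 f(s) ds ≈ -25.66666667.
M_4 = -25.5.
Error ≈ -25.66666667 − (-25.5) ≈ -0.166667.

-0.166667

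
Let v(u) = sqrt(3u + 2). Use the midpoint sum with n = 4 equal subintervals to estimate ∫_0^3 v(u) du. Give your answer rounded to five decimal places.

7.49247

Δu = (3 − 0)/4 = 0.75.
Midpoints: 0.375, 1.125, 1.875, 2.625.
v(0.375) ≈ 1.76777, v(1.125) ≈ 2.31840, v(1.875) ≈ 2.76134, v(2.625) ≈ 3.14245.
Sum = Δu · [v(0.375) + v(1.125) + v(1.875) + v(2.625)].
Sum ≈ 7.49247.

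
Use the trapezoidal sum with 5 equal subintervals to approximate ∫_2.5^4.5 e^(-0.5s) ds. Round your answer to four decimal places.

0.3634

Δs = (4.5 − 2.5)/5 = 0.4.
f(2.5) ≈ 0.2865, f(2.9) ≈ 0.2346, f(3.3) ≈ 0.1920, f(3.7) ≈ 0.1572, f(4.1) ≈ 0.1287, f(4.5) ≈ 0.1054.
T_5 = (Δs/2)·[f(s_0) + 2f(s_1) + ... + 2f(s_{4}) + f(s_5)].
Sum ≈ 0.3634.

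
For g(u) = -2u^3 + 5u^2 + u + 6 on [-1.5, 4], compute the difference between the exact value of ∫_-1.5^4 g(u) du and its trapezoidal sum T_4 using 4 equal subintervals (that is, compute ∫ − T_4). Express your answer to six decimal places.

Exact integral: ∫_-1.5^4 g(u) du ≈ 26.69791667.
T_4 ≈ 22.36523438.
Error ≈ 26.69791667 − 22.36523438 ≈ 4.332682.

4.332682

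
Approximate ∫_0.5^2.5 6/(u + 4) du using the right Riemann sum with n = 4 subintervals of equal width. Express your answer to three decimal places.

2.107

Δu = (2.5 − 0.5)/4 = 0.5.
Right endpoints: 1, 1.5, 2, 2.5.
f(1) = 1.2, f(1.5) = 12/11, f(2) = 1, f(2.5) = 12/13.
Sum = Δu · [f(1) + f(1.5) + f(2) + f(2.5)].
Sum ≈ 2.107.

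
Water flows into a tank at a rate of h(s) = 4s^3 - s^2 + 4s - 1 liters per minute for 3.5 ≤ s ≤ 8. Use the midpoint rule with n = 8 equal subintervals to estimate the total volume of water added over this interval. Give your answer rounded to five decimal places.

3880.49414

Δs = (8 − 3.5)/8 = 0.5625.
Midpoints: 3.78125, 4.34375, 4.90625, 5.46875, 6.03125, 6.59375, 7.15625, 7.71875.
h(3.78125) = 1770145/8192, h(4.34375) = 2665195/8192, h(4.90625) = 3825277/8192, h(5.46875) = 5285383/8192, h(6.03125) = 7080505/8192, h(6.59375) = 9245635/8192, h(7.15625) = 11815765/8192, h(7.71875) = 14825887/8192.
Sum = Δs · [h(3.78125) + h(4.34375) + h(4.90625) + ...].
Sum ≈ 3880.49414.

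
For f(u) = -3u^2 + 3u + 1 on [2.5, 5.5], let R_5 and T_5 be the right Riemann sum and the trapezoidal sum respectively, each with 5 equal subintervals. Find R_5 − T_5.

R_5 = -131.19.
T_5 = -112.29.
R_5 − T_5 = -18.9.

-18.9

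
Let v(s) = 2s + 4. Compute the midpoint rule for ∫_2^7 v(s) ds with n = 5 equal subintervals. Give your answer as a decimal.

65

Δs = (7 − 2)/5 = 1.
Midpoints: 2.5, 3.5, 4.5, 5.5, 6.5.
v(2.5) = 9, v(3.5) = 11, v(4.5) = 13, v(5.5) = 15, v(6.5) = 17.
Sum = Δs · [v(2.5) + v(3.5) + v(4.5) + v(5.5) + v(6.5)].
Sum = 65.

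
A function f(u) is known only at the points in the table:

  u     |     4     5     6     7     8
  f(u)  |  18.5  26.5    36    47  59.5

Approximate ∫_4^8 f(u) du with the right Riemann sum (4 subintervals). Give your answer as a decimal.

Δu = 1.
Sum = 1·[26.5 + 36 + 47 + 59.5] = 169.

169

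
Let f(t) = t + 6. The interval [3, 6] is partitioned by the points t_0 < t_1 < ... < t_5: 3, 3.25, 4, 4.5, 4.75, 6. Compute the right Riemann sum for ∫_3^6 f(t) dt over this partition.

32.75

Subinterval widths: 0.25, 0.75, 0.5, 0.25, 1.25.
Right endpoints: 3.25, 4, 4.5, 4.75, 6.
f(3.25) = 9.25, f(4) = 10, f(4.5) = 10.5, f(4.75) = 10.75, f(6) = 12.
Sum = Σ Δt_i · f(t_i).
Sum = 32.75.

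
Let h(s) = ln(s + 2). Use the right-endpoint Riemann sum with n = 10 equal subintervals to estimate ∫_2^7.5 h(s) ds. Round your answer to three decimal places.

Δs = (7.5 − 2)/10 = 0.55.
Right endpoints: 2.55, 3.1, 3.65, 4.2, 4.75, 5.3, 5.85, 6.4, 6.95, 7.5.
h(2.55) ≈ 1.515, h(3.1) ≈ 1.629, h(3.65) ≈ 1.732, h(4.2) ≈ 1.825, h(4.75) ≈ 1.910, h(5.3) ≈ 1.988, h(5.85) ≈ 2.061, h(6.4) ≈ 2.128, h(6.95) ≈ 2.192, h(7.5) ≈ 2.251.
Sum = Δs · [h(2.55) + h(3.1) + h(3.65) + ...].
Sum ≈ 10.576.

10.576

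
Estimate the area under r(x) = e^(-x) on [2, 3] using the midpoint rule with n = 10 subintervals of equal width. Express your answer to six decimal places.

0.085513

Δx = (3 − 2)/10 = 0.1.
Midpoints: 2.05, 2.15, 2.25, 2.35, 2.45, 2.55, 2.65, 2.75, 2.85, 2.95.
r(2.05) ≈ 0.128735, r(2.15) ≈ 0.116484, r(2.25) ≈ 0.105399, r(2.35) ≈ 0.095369, r(2.45) ≈ 0.086294, r(2.55) ≈ 0.078082, r(2.65) ≈ 0.070651, r(2.75) ≈ 0.063928, r(2.85) ≈ 0.057844, r(2.95) ≈ 0.052340.
Sum = Δx · [r(2.05) + r(2.15) + r(2.25) + ...].
Sum ≈ 0.085513.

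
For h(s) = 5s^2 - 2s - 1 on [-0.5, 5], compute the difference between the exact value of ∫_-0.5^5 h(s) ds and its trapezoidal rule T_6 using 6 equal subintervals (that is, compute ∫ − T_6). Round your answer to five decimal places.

Exact integral: ∫_-0.5^5 h(s) ds ≈ 178.2916667.
T_6 ≈ 182.1429398.
Error ≈ 178.2916667 − 182.1429398 ≈ -3.85127.

-3.85127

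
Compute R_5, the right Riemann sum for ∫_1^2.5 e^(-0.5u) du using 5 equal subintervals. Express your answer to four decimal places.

Δu = (2.5 − 1)/5 = 0.3.
Right endpoints: 1.3, 1.6, 1.9, 2.2, 2.5.
f(1.3) ≈ 0.5220, f(1.6) ≈ 0.4493, f(1.9) ≈ 0.3867, f(2.2) ≈ 0.3329, f(2.5) ≈ 0.2865.
Sum = Δu · [f(1.3) + f(1.6) + f(1.9) + f(2.2) + f(2.5)].
Sum ≈ 0.5932.

0.5932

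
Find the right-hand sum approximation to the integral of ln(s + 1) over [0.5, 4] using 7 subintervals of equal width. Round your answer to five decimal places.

4.23031

Δs = (4 − 0.5)/7 = 0.5.
Right endpoints: 1, 1.5, 2, 2.5, 3, 3.5, 4.
f(1) ≈ 0.69315, f(1.5) ≈ 0.91629, f(2) ≈ 1.09861, f(2.5) ≈ 1.25276, f(3) ≈ 1.38629, f(3.5) ≈ 1.50408, f(4) ≈ 1.60944.
Sum = Δs · [f(1) + f(1.5) + f(2) + ...].
Sum ≈ 4.23031.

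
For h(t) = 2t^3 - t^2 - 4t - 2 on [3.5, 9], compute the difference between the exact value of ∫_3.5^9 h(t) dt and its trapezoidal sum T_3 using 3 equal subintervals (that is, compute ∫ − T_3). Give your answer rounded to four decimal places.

Exact integral: ∫_3.5^9 h(t) dt ≈ 2828.260417.
T_3 ≈ 2940.717593.
Error ≈ 2828.260417 − 2940.717593 ≈ -112.4572.

-112.4572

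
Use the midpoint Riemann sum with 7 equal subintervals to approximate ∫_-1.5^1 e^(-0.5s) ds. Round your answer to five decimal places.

Δs = (1 − (-1.5))/7 = 5/14.
Midpoints: -37/28, -27/28, -17/28, -0.25, 3/28, 13/28, 23/28.
f(-37/28) ≈ 1.93617, f(-27/28) ≈ 1.61954, f(-17/28) ≈ 1.35469, f(-0.25) ≈ 1.13315, f(3/28) ≈ 0.94784, f(13/28) ≈ 0.79283, f(23/28) ≈ 0.66318.
Sum = Δs · [f(-37/28) + f(-27/28) + f(-17/28) + ...].
Sum ≈ 3.01693.

3.01693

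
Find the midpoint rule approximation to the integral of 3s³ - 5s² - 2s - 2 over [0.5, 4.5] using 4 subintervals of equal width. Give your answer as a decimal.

122

Δs = (4.5 − 0.5)/4 = 1.
Midpoints: 1, 2, 3, 4.
f(1) = -6, f(2) = -2, f(3) = 28, f(4) = 102.
Sum = Δs · [f(1) + f(2) + f(3) + f(4)].
Sum = 122.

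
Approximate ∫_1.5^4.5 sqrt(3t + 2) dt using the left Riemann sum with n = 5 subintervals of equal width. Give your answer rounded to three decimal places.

Δt = (4.5 − 1.5)/5 = 0.6.
Left endpoints: 1.5, 2.1, 2.7, 3.3, 3.9.
f(1.5) ≈ 2.550, f(2.1) ≈ 2.881, f(2.7) ≈ 3.178, f(3.3) ≈ 3.450, f(3.9) ≈ 3.701.
Sum = Δt · [f(1.5) + f(2.1) + f(2.7) + f(3.3) + f(3.9)].
Sum ≈ 9.456.

9.456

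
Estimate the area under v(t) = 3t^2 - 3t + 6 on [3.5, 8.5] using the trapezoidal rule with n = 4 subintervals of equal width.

Δt = (8.5 − 3.5)/4 = 1.25.
v(3.5) = 32.25, v(4.75) = 59.4375, v(6) = 96, v(7.25) = 141.9375, v(8.5) = 197.25.
T_4 = (Δt/2)·[v(t_0) + 2v(t_1) + 2v(t_2) + 2v(t_3) + v(t_4)].
Sum = 515.15625.

515.15625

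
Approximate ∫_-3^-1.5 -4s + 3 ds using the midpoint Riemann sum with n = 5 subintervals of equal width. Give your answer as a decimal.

18

Δs = (-1.5 − (-3))/5 = 0.3.
Midpoints: -2.85, -2.55, -2.25, -1.95, -1.65.
f(-2.85) = 14.4, f(-2.55) = 13.2, f(-2.25) = 12, f(-1.95) = 10.8, f(-1.65) = 9.6.
Sum = Δs · [f(-2.85) + f(-2.55) + f(-2.25) + f(-1.95) + f(-1.65)].
Sum = 18.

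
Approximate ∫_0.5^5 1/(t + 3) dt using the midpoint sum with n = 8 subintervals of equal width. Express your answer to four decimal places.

0.8258

Δt = (5 − 0.5)/8 = 0.5625.
Midpoints: 0.78125, 1.34375, 1.90625, 2.46875, 3.03125, 3.59375, 4.15625, 4.71875.
f(0.78125) = 32/121, f(1.34375) = 32/139, f(1.90625) = 32/157, f(2.46875) = 32/175, f(3.03125) = 32/193, f(3.59375) = 32/211, f(4.15625) = 32/229, f(4.71875) = 32/247.
Sum = Δt · [f(0.78125) + f(1.34375) + f(1.90625) + ...].
Sum ≈ 0.8258.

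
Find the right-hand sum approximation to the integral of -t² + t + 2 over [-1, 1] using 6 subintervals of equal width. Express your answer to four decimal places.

Δt = (1 − (-1))/6 = 1/3.
Right endpoints: -2/3, -1/3, 0, 1/3, 2/3, 1.
f(-2/3) = 8/9, f(-1/3) = 14/9, f(0) = 2, f(1/3) = 20/9, f(2/3) = 20/9, f(1) = 2.
Sum = Δt · [f(-2/3) + f(-1/3) + f(0) + ...].
Sum ≈ 3.6296.

3.6296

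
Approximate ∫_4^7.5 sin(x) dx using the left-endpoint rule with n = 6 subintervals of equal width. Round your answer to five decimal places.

Δx = (7.5 − 4)/6 = 7/12.
Left endpoints: 4, 55/12, 31/6, 5.75, 19/3, 83/12.
f(4) ≈ -0.75680, f(55/12) ≈ -0.99168, f(31/6) ≈ -0.89858, f(5.75) ≈ -0.50828, f(19/3) ≈ 0.05013, f(83/12) ≈ 0.59195.
Sum = Δx · [f(4) + f(55/12) + f(31/6) + ...].
Sum ≈ -1.46607.

-1.46607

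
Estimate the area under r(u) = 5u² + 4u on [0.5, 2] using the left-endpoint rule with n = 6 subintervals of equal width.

Δu = (2 − 0.5)/6 = 0.25.
Left endpoints: 0.5, 0.75, 1, 1.25, 1.5, 1.75.
r(0.5) = 3.25, r(0.75) = 5.8125, r(1) = 9, r(1.25) = 12.8125, r(1.5) = 17.25, r(1.75) = 22.3125.
Sum = Δu · [r(0.5) + r(0.75) + r(1) + ...].
Sum = 17.609375.

17.609375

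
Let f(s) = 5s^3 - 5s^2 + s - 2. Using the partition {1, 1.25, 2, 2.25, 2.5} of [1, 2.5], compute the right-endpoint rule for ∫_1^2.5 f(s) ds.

Subinterval widths: 0.25, 0.75, 0.25, 0.25.
Right endpoints: 1.25, 2, 2.25, 2.5.
f(1.25) = 1.203125, f(2) = 20, f(2.25) = 31.890625, f(2.5) = 47.375.
Sum = Σ Δs_i · f(s_i).
Sum = 35.1171875.

35.1171875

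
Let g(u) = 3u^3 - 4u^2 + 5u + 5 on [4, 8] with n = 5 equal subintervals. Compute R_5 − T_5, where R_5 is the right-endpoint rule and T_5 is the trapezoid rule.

468.8

R_5 = 2912.8.
T_5 = 2444.
R_5 − T_5 = 468.8.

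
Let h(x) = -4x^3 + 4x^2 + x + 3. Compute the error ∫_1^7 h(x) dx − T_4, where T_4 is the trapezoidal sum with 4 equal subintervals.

99

Exact integral: ∫_1^7 h(x) dx = -1902.
T_4 = -2001.
Error = -1902 − (-2001) = 99.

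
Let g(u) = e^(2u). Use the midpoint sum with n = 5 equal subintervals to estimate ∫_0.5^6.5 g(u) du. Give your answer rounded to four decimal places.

Δu = (6.5 − 0.5)/5 = 1.2.
Midpoints: 1.1, 2.3, 3.5, 4.7, 5.9.
g(1.1) ≈ 9.0250, g(2.3) ≈ 99.4843, g(3.5) ≈ 1096.6332, g(4.7) ≈ 12088.3807, g(5.9) ≈ 133252.3529.
Sum = Δu · [g(1.1) + g(2.3) + g(3.5) + g(4.7) + g(5.9)].
Sum ≈ 175855.0514.

175855.0514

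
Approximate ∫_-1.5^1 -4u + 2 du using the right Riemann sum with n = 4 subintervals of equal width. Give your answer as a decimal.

4.375

Δu = (1 − (-1.5))/4 = 0.625.
Right endpoints: -0.875, -0.25, 0.375, 1.
f(-0.875) = 5.5, f(-0.25) = 3, f(0.375) = 0.5, f(1) = -2.
Sum = Δu · [f(-0.875) + f(-0.25) + f(0.375) + f(1)].
Sum = 4.375.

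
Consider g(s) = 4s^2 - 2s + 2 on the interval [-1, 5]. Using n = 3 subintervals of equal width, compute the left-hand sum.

88

Δs = (5 − (-1))/3 = 2.
Left endpoints: -1, 1, 3.
g(-1) = 8, g(1) = 4, g(3) = 32.
Sum = Δs · [g(-1) + g(1) + g(3)].
Sum = 88.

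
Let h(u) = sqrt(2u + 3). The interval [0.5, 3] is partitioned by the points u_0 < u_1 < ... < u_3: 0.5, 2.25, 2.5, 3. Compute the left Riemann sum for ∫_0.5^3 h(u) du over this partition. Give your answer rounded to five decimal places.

5.59887

Subinterval widths: 1.75, 0.25, 0.5.
Left endpoints: 0.5, 2.25, 2.5.
h(0.5) ≈ 2.00000, h(2.25) ≈ 2.73861, h(2.5) ≈ 2.82843.
Sum = Σ Δu_i · h(u_i).
Sum ≈ 5.59887.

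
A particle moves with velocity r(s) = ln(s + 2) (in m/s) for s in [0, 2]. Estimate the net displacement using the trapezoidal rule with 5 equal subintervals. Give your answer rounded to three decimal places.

Δs = (2 − 0)/5 = 0.4.
r(0) ≈ 0.693, r(0.4) ≈ 0.875, r(0.8) ≈ 1.030, r(1.2) ≈ 1.163, r(1.6) ≈ 1.281, r(2) ≈ 1.386.
T_5 = (Δs/2)·[r(s_0) + 2r(s_1) + ... + 2r(s_{4}) + r(s_5)].
Sum ≈ 2.156.

2.156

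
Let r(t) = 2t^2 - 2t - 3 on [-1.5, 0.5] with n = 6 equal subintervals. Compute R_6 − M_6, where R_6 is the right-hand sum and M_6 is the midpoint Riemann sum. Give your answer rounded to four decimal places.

-1.2222

R_6 ≈ -2.925926.
M_6 ≈ -1.703704.
R_6 − M_6 ≈ -1.2222.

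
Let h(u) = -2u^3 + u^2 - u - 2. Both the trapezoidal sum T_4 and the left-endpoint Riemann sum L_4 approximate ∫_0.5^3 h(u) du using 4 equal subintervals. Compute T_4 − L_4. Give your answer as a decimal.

-14.84375

T_4 ≈ -42.43164062.
L_4 ≈ -27.58789062.
T_4 − L_4 = -14.84375.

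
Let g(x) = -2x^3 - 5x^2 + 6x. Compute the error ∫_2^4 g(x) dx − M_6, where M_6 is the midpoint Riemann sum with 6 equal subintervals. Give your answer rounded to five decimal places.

Exact integral: ∫_2^4 g(x) dx ≈ -177.3333333.
M_6 ≈ -176.9074074.
Error ≈ -177.3333333 − (-176.9074074) ≈ -0.42593.

-0.42593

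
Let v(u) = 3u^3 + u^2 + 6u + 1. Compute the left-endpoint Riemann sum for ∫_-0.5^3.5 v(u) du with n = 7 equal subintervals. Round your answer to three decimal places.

Δu = (3.5 − (-0.5))/7 = 4/7.
Left endpoints: -0.5, 1/14, 9/14, 17/14, 25/14, 33/14, 41/14.
v(-0.5) = -2.125, v(1/14) = 3937/2744, v(9/14) = 16649/2744, v(17/14) = 41521/2744, v(25/14) = 87769/2744, v(33/14) = 164609/2744, v(41/14) = 281257/2744.
Sum = Δu · [v(-0.5) + v(1/14) + v(9/14) + ...].
Sum ≈ 122.847.

122.847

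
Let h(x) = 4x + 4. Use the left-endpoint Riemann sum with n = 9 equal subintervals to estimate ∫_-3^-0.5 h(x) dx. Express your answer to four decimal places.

Δx = (-0.5 − (-3))/9 = 5/18.
Left endpoints: -3, -49/18, -22/9, -13/6, -17/9, -29/18, -4/3, -19/18, -7/9.
h(-3) = -8, h(-49/18) = -62/9, h(-22/9) = -52/9, h(-13/6) = -14/3, h(-17/9) = -32/9, h(-29/18) = -22/9, h(-4/3) = -4/3, h(-19/18) = -2/9, h(-7/9) = 8/9.
Sum = Δx · [h(-3) + h(-49/18) + h(-22/9) + ...].
Sum ≈ -8.8889.

-8.8889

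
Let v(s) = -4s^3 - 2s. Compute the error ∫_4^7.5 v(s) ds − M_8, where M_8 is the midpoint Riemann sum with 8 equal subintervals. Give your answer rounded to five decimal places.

-3.85205

Exact integral: ∫_4^7.5 v(s) ds = -2948.3125.
M_8 ≈ -2944.4604492.
Error ≈ -2948.3125 − (-2944.4604492) ≈ -3.85205.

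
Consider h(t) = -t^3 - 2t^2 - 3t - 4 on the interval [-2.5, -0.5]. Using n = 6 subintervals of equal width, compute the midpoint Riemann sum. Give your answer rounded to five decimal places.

Δt = (-0.5 − (-2.5))/6 = 1/3.
Midpoints: -7/3, -2, -5/3, -4/3, -1, -2/3.
h(-7/3) = 130/27, h(-2) = 2, h(-5/3) = 2/27, h(-4/3) = -32/27, h(-1) = -2, h(-2/3) = -70/27.
Sum = Δt · [h(-7/3) + h(-2) + h(-5/3) + ...].
Sum ≈ 0.37037.

0.37037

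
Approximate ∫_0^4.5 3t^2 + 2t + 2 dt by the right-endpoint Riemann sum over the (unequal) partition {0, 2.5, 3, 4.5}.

189.5

Subinterval widths: 2.5, 0.5, 1.5.
Right endpoints: 2.5, 3, 4.5.
f(2.5) = 25.75, f(3) = 35, f(4.5) = 71.75.
Sum = Σ Δt_i · f(t_i).
Sum = 189.5.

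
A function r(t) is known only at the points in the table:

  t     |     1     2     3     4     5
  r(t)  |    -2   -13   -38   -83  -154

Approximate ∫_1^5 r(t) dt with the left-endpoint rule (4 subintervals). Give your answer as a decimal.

Δt = 1.
Sum = 1·[(-2) + (-13) + (-38) + (-83)] = -136.

-136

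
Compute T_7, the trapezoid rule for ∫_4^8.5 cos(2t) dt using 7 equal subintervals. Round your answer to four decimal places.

-0.8372

Δt = (8.5 − 4)/7 = 9/14.
f(4) ≈ -0.1455, f(65/14) ≈ -0.9903, f(37/7) ≈ -0.4115, f(83/14) ≈ 0.7589, f(46/7) ≈ 0.8384, f(101/14) ≈ -0.2873, f(55/7) ≈ -1.0000, f(8.5) ≈ -0.2752.
T_7 = (Δt/2)·[f(t_0) + 2f(t_1) + ... + 2f(t_{6}) + f(t_7)].
Sum ≈ -0.8372.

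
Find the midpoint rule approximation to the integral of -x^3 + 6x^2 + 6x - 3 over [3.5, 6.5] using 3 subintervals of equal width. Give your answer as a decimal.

138

Δx = (6.5 − 3.5)/3 = 1.
Midpoints: 4, 5, 6.
f(4) = 53, f(5) = 52, f(6) = 33.
Sum = Δx · [f(4) + f(5) + f(6)].
Sum = 138.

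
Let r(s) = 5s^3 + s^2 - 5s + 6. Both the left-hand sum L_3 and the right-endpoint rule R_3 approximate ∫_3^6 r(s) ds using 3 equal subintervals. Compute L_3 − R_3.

L_3 = 1088.
R_3 = 2045.
L_3 − R_3 = -957.

-957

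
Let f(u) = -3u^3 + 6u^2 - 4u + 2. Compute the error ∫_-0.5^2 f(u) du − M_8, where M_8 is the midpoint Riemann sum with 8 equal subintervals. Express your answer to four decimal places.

Exact integral: ∫_-0.5^2 f(u) du = 1.796875.
M_8 ≈ 1.812134.
Error ≈ 1.796875 − 1.812134 ≈ -0.0153.

-0.0153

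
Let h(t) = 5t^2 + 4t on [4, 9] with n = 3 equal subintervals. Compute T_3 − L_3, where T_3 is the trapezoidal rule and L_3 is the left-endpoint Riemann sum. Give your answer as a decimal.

T_3 ≈ 1249.907407.
L_3 ≈ 962.407407.
T_3 − L_3 = 287.5.

287.5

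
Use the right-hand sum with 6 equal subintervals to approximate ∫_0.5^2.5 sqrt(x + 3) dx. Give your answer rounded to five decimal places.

Δx = (2.5 − 0.5)/6 = 1/3.
Right endpoints: 5/6, 7/6, 1.5, 11/6, 13/6, 2.5.
f(5/6) ≈ 1.95789, f(7/6) ≈ 2.04124, f(1.5) ≈ 2.12132, f(11/6) ≈ 2.19848, f(13/6) ≈ 2.27303, f(2.5) ≈ 2.34521.
Sum = Δx · [f(5/6) + f(7/6) + f(1.5) + ...].
Sum ≈ 4.31239.

4.31239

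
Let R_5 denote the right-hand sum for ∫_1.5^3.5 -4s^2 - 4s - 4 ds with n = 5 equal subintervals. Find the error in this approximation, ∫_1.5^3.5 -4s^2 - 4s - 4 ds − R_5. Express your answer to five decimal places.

Exact integral: ∫_1.5^3.5 f(s) ds ≈ -80.6666667.
R_5 = -90.48.
Error ≈ -80.6666667 − (-90.48) ≈ 9.81333.

9.81333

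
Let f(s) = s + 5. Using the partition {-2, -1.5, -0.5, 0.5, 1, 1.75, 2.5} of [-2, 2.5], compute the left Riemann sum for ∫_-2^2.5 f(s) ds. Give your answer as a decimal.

21.8125

Subinterval widths: 0.5, 1, 1, 0.5, 0.75, 0.75.
Left endpoints: -2, -1.5, -0.5, 0.5, 1, 1.75.
f(-2) = 3, f(-1.5) = 3.5, f(-0.5) = 4.5, f(0.5) = 5.5, f(1) = 6, f(1.75) = 6.75.
Sum = Σ Δs_i · f(s_i).
Sum = 21.8125.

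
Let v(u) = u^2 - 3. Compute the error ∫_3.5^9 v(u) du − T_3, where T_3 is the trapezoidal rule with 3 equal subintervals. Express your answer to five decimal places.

-3.08102

Exact integral: ∫_3.5^9 v(u) du ≈ 212.2083333.
T_3 ≈ 215.2893519.
Error ≈ 212.2083333 − 215.2893519 ≈ -3.08102.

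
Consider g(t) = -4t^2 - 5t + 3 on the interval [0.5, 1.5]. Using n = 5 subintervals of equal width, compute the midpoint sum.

Δt = (1.5 − 0.5)/5 = 0.2.
Midpoints: 0.6, 0.8, 1, 1.2, 1.4.
g(0.6) = -1.44, g(0.8) = -3.56, g(1) = -6, g(1.2) = -8.76, g(1.4) = -11.84.
Sum = Δt · [g(0.6) + g(0.8) + g(1) + g(1.2) + g(1.4)].
Sum = -6.32.

-6.32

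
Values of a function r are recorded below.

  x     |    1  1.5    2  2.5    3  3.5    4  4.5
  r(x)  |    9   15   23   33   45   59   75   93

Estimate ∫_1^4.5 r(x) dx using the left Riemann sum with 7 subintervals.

129.5

Δx = 0.5.
Sum = 0.5·[9 + 15 + 23 + 33 + 45 + 59 + 75] = 129.5.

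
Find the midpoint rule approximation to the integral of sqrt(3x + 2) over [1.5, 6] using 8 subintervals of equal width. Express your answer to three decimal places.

16.197

Δx = (6 − 1.5)/8 = 0.5625.
Midpoints: 1.78125, 2.34375, 2.90625, 3.46875, 4.03125, 4.59375, 5.15625, 5.71875.
f(1.78125) ≈ 2.710, f(2.34375) ≈ 3.005, f(2.90625) ≈ 3.274, f(3.46875) ≈ 3.522, f(4.03125) ≈ 3.754, f(4.59375) ≈ 3.973, f(5.15625) ≈ 4.180, f(5.71875) ≈ 4.377.
Sum = Δx · [f(1.78125) + f(2.34375) + f(2.90625) + ...].
Sum ≈ 16.197.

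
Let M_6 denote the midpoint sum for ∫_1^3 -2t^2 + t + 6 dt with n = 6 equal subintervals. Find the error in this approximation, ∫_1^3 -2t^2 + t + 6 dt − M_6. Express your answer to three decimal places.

Exact integral: ∫_1^3 f(t) dt ≈ -1.33333.
M_6 ≈ -1.29630.
Error ≈ -1.33333 − (-1.29630) ≈ -0.037.

-0.037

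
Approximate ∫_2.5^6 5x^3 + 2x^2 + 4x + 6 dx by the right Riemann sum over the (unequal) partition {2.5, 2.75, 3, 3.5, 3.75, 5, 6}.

Subinterval widths: 0.25, 0.25, 0.5, 0.25, 1.25, 1.
Right endpoints: 2.75, 3, 3.5, 3.75, 5, 6.
f(2.75) = 136.109375, f(3) = 171, f(3.5) = 258.875, f(3.75) = 312.796875, f(5) = 701, f(6) = 1182.
Sum = Σ Δx_i · f(x_i).
Sum = 2342.6640625.

2342.6640625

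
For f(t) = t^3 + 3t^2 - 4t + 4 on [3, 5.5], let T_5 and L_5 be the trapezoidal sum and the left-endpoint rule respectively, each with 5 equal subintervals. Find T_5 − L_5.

T_5 = 317.03125.
L_5 = 268.75.
T_5 − L_5 = 48.28125.

48.28125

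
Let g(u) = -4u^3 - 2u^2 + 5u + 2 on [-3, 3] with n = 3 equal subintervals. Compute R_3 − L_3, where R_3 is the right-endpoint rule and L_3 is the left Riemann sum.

-372

R_3 = -218.
L_3 = 154.
R_3 − L_3 = -372.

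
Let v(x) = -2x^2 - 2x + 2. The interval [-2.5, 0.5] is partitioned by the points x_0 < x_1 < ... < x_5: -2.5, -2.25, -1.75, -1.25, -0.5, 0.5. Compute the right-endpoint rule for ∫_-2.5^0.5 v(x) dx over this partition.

1.84375

Subinterval widths: 0.25, 0.5, 0.5, 0.75, 1.
Right endpoints: -2.25, -1.75, -1.25, -0.5, 0.5.
v(-2.25) = -3.625, v(-1.75) = -0.625, v(-1.25) = 1.375, v(-0.5) = 2.5, v(0.5) = 0.5.
Sum = Σ Δx_i · v(x_i).
Sum = 1.84375.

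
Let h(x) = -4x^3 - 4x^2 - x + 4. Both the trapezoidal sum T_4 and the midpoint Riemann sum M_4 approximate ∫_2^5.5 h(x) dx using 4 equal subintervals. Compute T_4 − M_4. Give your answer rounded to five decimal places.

-32.82617

T_4 = -1131.23828125.
M_4 ≈ -1098.4121094.
T_4 − M_4 ≈ -32.82617.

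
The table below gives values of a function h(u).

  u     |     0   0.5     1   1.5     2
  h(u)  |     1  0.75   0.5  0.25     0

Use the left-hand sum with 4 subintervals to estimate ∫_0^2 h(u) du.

1.25

Δu = 0.5.
Sum = 0.5·[1 + 0.75 + 0.5 + 0.25] = 1.25.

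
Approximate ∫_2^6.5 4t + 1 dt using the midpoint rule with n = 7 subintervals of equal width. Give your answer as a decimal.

Δt = (6.5 − 2)/7 = 9/14.
Midpoints: 65/28, 83/28, 101/28, 4.25, 137/28, 155/28, 173/28.
f(65/28) = 72/7, f(83/28) = 90/7, f(101/28) = 108/7, f(4.25) = 18, f(137/28) = 144/7, f(155/28) = 162/7, f(173/28) = 180/7.
Sum = Δt · [f(65/28) + f(83/28) + f(101/28) + ...].
Sum = 81.

81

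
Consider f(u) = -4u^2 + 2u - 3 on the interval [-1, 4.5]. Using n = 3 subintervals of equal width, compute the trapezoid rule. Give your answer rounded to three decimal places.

-132.407

Δu = (4.5 − (-1))/3 = 11/6.
f(-1) = -9, f(5/6) = -37/9, f(8/3) = -235/9, f(4.5) = -75.
T_3 = (Δu/2)·[f(u_0) + 2f(u_1) + 2f(u_2) + f(u_3)].
Sum ≈ -132.407.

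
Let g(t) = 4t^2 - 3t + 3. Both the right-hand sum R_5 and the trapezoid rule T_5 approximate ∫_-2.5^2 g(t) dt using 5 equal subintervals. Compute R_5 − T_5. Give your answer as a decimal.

R_5 = 40.68.
T_5 = 50.805.
R_5 − T_5 = -10.125.

-10.125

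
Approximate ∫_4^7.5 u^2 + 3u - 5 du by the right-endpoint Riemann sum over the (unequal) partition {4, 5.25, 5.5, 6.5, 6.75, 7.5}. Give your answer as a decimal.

Subinterval widths: 1.25, 0.25, 1, 0.25, 0.75.
Right endpoints: 5.25, 5.5, 6.5, 6.75, 7.5.
f(5.25) = 38.3125, f(5.5) = 41.75, f(6.5) = 56.75, f(6.75) = 60.8125, f(7.5) = 73.75.
Sum = Σ Δu_i · f(u_i).
Sum = 185.59375.

185.59375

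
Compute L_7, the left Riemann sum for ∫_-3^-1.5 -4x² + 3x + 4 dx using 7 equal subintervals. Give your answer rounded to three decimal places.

-39.046

Δx = (-1.5 − (-3))/7 = 3/14.
Left endpoints: -3, -39/14, -18/7, -33/14, -15/7, -27/14, -12/7.
f(-3) = -41, f(-39/14) = -3469/98, f(-18/7) = -1478/49, f(-33/14) = -2479/98, f(-15/7) = -1019/49, f(-27/14) = -1633/98, f(-12/7) = -632/49.
Sum = Δx · [f(-3) + f(-39/14) + f(-18/7) + ...].
Sum ≈ -39.046.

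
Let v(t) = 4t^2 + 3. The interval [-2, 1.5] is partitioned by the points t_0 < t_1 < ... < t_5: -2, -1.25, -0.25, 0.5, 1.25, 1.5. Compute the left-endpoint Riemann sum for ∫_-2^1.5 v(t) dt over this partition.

31.25

Subinterval widths: 0.75, 1, 0.75, 0.75, 0.25.
Left endpoints: -2, -1.25, -0.25, 0.5, 1.25.
v(-2) = 19, v(-1.25) = 9.25, v(-0.25) = 3.25, v(0.5) = 4, v(1.25) = 9.25.
Sum = Σ Δt_i · v(t_i).
Sum = 31.25.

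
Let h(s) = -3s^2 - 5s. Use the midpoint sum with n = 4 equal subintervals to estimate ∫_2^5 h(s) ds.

-169.078125

Δs = (5 − 2)/4 = 0.75.
Midpoints: 2.375, 3.125, 3.875, 4.625.
h(2.375) = -28.796875, h(3.125) = -44.921875, h(3.875) = -64.421875, h(4.625) = -87.296875.
Sum = Δs · [h(2.375) + h(3.125) + h(3.875) + h(4.625)].
Sum = -169.078125.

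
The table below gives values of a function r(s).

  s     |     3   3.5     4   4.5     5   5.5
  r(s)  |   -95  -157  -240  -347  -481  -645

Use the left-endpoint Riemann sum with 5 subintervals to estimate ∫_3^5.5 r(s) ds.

-660

Δs = 0.5.
Sum = 0.5·[(-95) + (-157) + (-240) + (-347) + (-481)] = -660.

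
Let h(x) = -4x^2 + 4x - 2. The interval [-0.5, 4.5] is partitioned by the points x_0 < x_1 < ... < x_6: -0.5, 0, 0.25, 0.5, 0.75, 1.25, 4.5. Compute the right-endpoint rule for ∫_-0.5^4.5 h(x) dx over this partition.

Subinterval widths: 0.5, 0.25, 0.25, 0.25, 0.5, 3.25.
Right endpoints: 0, 0.25, 0.5, 0.75, 1.25, 4.5.
h(0) = -2, h(0.25) = -1.25, h(0.5) = -1, h(0.75) = -1.25, h(1.25) = -3.25, h(4.5) = -65.
Sum = Σ Δx_i · h(x_i).
Sum = -214.75.

-214.75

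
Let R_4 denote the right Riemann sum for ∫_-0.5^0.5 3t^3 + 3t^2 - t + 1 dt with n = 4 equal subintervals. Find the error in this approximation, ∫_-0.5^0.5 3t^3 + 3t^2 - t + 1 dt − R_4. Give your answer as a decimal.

0

Exact integral: ∫_-0.5^0.5 f(t) dt = 1.25.
R_4 = 1.25.
Error = 1.25 − 1.25 = 0.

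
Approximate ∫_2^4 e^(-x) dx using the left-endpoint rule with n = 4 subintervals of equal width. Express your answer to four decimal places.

0.1487

Δx = (4 − 2)/4 = 0.5.
Left endpoints: 2, 2.5, 3, 3.5.
f(2) ≈ 0.1353, f(2.5) ≈ 0.0821, f(3) ≈ 0.0498, f(3.5) ≈ 0.0302.
Sum = Δx · [f(2) + f(2.5) + f(3) + f(3.5)].
Sum ≈ 0.1487.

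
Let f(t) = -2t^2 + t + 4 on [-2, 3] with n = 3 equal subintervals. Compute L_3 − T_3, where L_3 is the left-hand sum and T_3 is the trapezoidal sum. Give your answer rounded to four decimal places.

4.1667

L_3 ≈ -1.296296.
T_3 ≈ -5.462963.
L_3 − T_3 ≈ 4.1667.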